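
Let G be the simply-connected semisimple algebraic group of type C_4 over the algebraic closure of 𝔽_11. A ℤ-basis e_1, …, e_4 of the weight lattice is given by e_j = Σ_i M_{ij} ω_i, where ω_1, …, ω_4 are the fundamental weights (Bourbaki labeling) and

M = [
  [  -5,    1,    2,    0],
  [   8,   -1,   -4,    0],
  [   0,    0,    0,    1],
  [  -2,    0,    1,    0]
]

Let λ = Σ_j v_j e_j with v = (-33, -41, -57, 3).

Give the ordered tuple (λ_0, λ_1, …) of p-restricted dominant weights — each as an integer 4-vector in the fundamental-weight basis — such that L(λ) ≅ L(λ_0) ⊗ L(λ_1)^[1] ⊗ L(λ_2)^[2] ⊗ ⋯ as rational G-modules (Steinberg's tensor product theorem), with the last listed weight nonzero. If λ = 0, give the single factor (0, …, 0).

((10, 5, 3, 9),)

Converting to the ω-basis (c_i = row i of M dotted with v = (-33, -41, -57, 3)):
  c_1 = (-5)·(-33) + (1)·(-41) + (2)·(-57) + 0·3 = 10
  c_2 = (8)·(-33) + (-1)·(-41) + (-4)·(-57) + 0·3 = 5
  c_3 = (0)·(-33) + (0)·(-41) + (0)·(-57) + 1·3 = 3
  c_4 = (-2)·(-33) + (0)·(-41) + (1)·(-57) + 0·3 = 9
Base-11 expansion of each c_i:
  c_1 = 10 = 10·11^0
  c_2 = 5 = 5·11^0
  c_3 = 3 = 3·11^0
  c_4 = 9 = 9·11^0
p-restricted factor λ_0 = (10, 5, 3, 9)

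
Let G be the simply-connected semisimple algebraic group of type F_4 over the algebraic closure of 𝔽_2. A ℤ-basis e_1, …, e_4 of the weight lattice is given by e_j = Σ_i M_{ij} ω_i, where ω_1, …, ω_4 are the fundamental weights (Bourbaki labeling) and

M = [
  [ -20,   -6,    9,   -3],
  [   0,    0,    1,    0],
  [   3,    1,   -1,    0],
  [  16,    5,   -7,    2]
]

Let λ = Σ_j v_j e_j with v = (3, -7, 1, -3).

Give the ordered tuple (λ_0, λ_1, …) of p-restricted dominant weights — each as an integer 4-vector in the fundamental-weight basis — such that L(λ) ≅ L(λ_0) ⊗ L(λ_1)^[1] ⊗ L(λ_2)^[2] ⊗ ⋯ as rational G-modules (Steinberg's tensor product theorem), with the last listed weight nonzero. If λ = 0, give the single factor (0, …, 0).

((0, 1, 1, 0),)

Change of basis e → ω: c = M·v where v = (3, -7, 1, -3):
  c_1 = (-20)·(3) + (-6)·(-7) + 9·1 + (-3)·(-3) = 0
  c_2 = 0·3 + (0)·(-7) + 1·1 + (0)·(-3) = 1
  c_3 = 3·3 + (1)·(-7) + (-1)·(1) + (0)·(-3) = 1
  c_4 = 16·3 + (5)·(-7) + (-7)·(1) + (2)·(-3) = 0
Base-2 expansion of each c_i:
  c_1 = 0
  c_2 = 1 = 1·2^0
  c_3 = 1 = 1·2^0
  c_4 = 0
Factor λ_0 = (0, 1, 1, 0)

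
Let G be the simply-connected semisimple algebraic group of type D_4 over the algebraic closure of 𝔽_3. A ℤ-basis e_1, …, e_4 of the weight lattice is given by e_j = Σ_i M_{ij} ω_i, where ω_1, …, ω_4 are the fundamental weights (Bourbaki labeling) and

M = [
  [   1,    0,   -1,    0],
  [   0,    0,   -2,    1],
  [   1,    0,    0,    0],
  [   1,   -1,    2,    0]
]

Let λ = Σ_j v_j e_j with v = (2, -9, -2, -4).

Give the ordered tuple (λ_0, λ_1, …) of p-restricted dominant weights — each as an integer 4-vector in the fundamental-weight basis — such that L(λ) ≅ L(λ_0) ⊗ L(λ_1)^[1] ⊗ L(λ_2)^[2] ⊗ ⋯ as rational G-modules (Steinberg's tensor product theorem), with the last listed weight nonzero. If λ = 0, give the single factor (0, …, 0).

Change of basis e → ω: c = M·v where v = (2, -9, -2, -4):
  c_1 = (1)·(2) + (0)·(-9) + (-1)·(-2) + (0)·(-4) = 4
  c_2 = (0)·(2) + (0)·(-9) + (-2)·(-2) + (1)·(-4) = 0
  c_3 = (1)·(2) + (0)·(-9) + (0)·(-2) + (0)·(-4) = 2
  c_4 = (1)·(2) + (-1)·(-9) + (2)·(-2) + (0)·(-4) = 7
p = 3; digits c_i = Σ_j d_{ij}·3^j, 0 ≤ d_{ij} < 3:
  c_1 = 4 = 1·3^0 + 1·3^1
  c_2 = 0
  c_3 = 2 = 2·3^0
  c_4 = 7 = 1·3^0 + 2·3^1
λ_0 = (1, 0, 2, 1)
λ_1 = (1, 0, 0, 2)

((1, 0, 2, 1), (1, 0, 0, 2))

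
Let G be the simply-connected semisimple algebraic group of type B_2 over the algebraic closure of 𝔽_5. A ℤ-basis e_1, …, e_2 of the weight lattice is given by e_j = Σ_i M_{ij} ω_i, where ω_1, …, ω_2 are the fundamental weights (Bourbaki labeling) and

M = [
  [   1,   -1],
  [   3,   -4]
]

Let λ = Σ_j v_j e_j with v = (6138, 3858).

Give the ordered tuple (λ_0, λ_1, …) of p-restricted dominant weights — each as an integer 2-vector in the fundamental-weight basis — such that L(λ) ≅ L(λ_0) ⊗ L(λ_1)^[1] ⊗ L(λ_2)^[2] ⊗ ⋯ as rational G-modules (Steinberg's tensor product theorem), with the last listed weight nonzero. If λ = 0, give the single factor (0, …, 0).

((0, 2), (1, 1), (1, 4), (3, 3), (3, 4))

ω-coordinates c = M·v, v = (6138, 3858):
  c_1 = 1*6138 + -1*3858 = 2280
  c_2 = 3*6138 + -4*3858 = 2982
Writing each c_i in base p = 5:
  c_1 = 2280 = 0·5^0 + 1·5^1 + 1·5^2 + 3·5^3 + 3·5^4
  c_2 = 2982 = 2·5^0 + 1·5^1 + 4·5^2 + 3·5^3 + 4·5^4
λ_0 = (0, 2)
λ_1 = (1, 1)
λ_2 = (1, 4)
λ_3 = (3, 3)
λ_4 = (3, 4)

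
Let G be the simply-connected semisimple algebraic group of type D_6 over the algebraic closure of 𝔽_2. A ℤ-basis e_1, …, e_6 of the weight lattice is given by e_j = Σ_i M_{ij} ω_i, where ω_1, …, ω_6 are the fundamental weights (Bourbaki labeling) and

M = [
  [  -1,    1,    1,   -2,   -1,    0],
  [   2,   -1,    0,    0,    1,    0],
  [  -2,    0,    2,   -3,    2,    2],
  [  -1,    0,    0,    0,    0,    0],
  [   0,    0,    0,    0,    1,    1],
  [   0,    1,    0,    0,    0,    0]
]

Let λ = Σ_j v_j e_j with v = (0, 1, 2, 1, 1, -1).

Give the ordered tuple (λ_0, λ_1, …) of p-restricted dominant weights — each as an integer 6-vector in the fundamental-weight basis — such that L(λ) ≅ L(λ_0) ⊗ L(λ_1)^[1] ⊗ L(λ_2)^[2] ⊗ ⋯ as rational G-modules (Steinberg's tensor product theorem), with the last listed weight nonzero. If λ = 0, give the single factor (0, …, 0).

Converting to the ω-basis (c_i = row i of M dotted with v = (0, 1, 2, 1, 1, -1)):
  c_1 = (-1)·(0) + 1·1 + 1·2 + (-2)·(1) + (-1)·(1) + (0)·(-1) = 0
  c_2 = 2·0 + (-1)·(1) + 0·2 + 0·1 + 1·1 + (0)·(-1) = 0
  c_3 = (-2)·(0) + 0·1 + 2·2 + (-3)·(1) + 2·1 + (2)·(-1) = 1
  c_4 = (-1)·(0) + 0·1 + 0·2 + 0·1 + 0·1 + (0)·(-1) = 0
  c_5 = 0·0 + 0·1 + 0·2 + 0·1 + 1·1 + (1)·(-1) = 0
  c_6 = 0·0 + 1·1 + 0·2 + 0·1 + 0·1 + (0)·(-1) = 1
p = 2; digits c_i = Σ_j d_{ij}·2^j, 0 ≤ d_{ij} < 2:
  c_1 = 0
  c_2 = 0
  c_3 = 1 = 1·2^0
  c_4 = 0
  c_5 = 0
  c_6 = 1 = 1·2^0
p-restricted factor λ_0 = (0, 0, 1, 0, 0, 1)

((0, 0, 1, 0, 0, 1),)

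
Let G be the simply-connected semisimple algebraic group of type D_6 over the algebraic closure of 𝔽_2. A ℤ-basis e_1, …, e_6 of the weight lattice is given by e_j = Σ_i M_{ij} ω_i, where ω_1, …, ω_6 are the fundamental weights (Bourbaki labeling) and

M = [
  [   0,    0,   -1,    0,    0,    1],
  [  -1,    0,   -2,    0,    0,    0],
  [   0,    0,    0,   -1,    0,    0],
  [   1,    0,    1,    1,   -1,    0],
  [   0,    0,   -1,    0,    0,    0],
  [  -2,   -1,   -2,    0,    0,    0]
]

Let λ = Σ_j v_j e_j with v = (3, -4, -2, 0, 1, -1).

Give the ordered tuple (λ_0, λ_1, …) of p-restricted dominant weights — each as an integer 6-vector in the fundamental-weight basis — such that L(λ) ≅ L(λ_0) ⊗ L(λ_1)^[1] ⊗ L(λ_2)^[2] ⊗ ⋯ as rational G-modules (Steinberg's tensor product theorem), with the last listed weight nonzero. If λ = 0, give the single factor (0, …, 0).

((1, 1, 0, 0, 0, 0), (0, 0, 0, 0, 1, 1))

Change of basis e → ω: c = M·v where v = (3, -4, -2, 0, 1, -1):
  c_1 = 0*3 + 0*-4 + -1*-2 + 0*0 + 0*1 + 1*-1 = 1
  c_2 = -1*3 + 0*-4 + -2*-2 + 0*0 + 0*1 + 0*-1 = 1
  c_3 = 0*3 + 0*-4 + 0*-2 + -1*0 + 0*1 + 0*-1 = 0
  c_4 = 1*3 + 0*-4 + 1*-2 + 1*0 + -1*1 + 0*-1 = 0
  c_5 = 0*3 + 0*-4 + -1*-2 + 0*0 + 0*1 + 0*-1 = 2
  c_6 = -2*3 + -1*-4 + -2*-2 + 0*0 + 0*1 + 0*-1 = 2
Base-2 expansion of each c_i:
  c_1 = 1 = 1·2^0
  c_2 = 1 = 1·2^0
  c_3 = 0
  c_4 = 0
  c_5 = 2 = 0·2^0 + 1·2^1
  c_6 = 2 = 0·2^0 + 1·2^1
p-restricted factor λ_0 = (1, 1, 0, 0, 0, 0)
p-restricted factor λ_1 = (0, 0, 0, 0, 1, 1)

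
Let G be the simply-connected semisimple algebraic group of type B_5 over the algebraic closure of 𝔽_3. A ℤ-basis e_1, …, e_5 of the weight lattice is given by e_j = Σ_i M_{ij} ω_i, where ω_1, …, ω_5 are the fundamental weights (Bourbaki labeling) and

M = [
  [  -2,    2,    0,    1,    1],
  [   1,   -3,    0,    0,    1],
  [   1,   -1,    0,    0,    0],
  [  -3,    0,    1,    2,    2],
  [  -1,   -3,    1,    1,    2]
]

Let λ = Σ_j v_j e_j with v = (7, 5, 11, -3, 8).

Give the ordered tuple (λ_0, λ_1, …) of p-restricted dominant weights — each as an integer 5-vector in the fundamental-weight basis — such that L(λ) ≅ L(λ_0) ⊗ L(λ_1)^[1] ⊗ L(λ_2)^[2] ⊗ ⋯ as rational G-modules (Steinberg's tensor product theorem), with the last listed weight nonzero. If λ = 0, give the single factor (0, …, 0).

In the fundamental-weight basis, λ has coordinates c = M·v (v = (7, 5, 11, -3, 8)):
  c_1 = -2*7 + 2*5 + 0*11 + 1*-3 + 1*8 = 1
  c_2 = 1*7 + -3*5 + 0*11 + 0*-3 + 1*8 = 0
  c_3 = 1*7 + -1*5 + 0*11 + 0*-3 + 0*8 = 2
  c_4 = -3*7 + 0*5 + 1*11 + 2*-3 + 2*8 = 0
  c_5 = -1*7 + -3*5 + 1*11 + 1*-3 + 2*8 = 2
Base-3 expansion of each c_i:
  c_1 = 1 = 1·3^0
  c_2 = 0
  c_3 = 2 = 2·3^0
  c_4 = 0
  c_5 = 2 = 2·3^0
p-restricted factor λ_0 = (1, 0, 2, 0, 2)

((1, 0, 2, 0, 2),)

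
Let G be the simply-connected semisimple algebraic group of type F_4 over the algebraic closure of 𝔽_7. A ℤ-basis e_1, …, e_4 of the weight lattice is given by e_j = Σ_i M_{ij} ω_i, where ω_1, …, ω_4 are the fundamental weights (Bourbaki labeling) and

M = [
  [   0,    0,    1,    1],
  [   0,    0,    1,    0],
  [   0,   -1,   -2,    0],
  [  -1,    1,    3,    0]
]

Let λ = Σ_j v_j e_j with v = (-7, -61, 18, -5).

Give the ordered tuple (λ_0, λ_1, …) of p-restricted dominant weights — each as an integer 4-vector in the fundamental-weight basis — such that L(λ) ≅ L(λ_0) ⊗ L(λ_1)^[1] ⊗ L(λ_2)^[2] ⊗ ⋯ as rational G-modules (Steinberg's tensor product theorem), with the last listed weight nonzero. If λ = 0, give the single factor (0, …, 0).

Change of basis e → ω: c = M·v where v = (-7, -61, 18, -5):
  c_1 = 0*-7 + 0*-61 + 1*18 + 1*-5 = 13
  c_2 = 0*-7 + 0*-61 + 1*18 + 0*-5 = 18
  c_3 = 0*-7 + -1*-61 + -2*18 + 0*-5 = 25
  c_4 = -1*-7 + 1*-61 + 3*18 + 0*-5 = 0
p = 7; digits c_i = Σ_j d_{ij}·7^j, 0 ≤ d_{ij} < 7:
  c_1 = 13 = 6·7^0 + 1·7^1
  c_2 = 18 = 4·7^0 + 2·7^1
  c_3 = 25 = 4·7^0 + 3·7^1
  c_4 = 0
p-restricted factor λ_0 = (6, 4, 4, 0)
p-restricted factor λ_1 = (1, 2, 3, 0)

((6, 4, 4, 0), (1, 2, 3, 0))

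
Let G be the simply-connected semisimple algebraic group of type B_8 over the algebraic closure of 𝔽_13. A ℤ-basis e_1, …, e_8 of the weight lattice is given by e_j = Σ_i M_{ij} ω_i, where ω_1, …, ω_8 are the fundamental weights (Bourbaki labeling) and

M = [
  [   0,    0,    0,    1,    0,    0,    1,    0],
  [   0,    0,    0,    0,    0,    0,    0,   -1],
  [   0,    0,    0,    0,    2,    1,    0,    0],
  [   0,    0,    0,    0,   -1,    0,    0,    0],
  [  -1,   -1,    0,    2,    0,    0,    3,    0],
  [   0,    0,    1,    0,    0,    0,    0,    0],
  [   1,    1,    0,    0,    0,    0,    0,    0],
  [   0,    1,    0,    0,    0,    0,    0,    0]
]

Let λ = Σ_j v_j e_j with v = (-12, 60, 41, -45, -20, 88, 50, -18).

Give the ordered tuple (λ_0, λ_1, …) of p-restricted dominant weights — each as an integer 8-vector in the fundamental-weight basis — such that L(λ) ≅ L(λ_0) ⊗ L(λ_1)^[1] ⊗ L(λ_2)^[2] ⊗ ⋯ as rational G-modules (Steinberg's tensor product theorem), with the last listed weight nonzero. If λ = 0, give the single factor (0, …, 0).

((5, 5, 9, 7, 12, 2, 9, 8), (0, 1, 3, 1, 0, 3, 3, 4))

ω-coordinates c = M·v, v = (-12, 60, 41, -45, -20, 88, 50, -18):
  c_1 = (0)·(-12) + 0·60 + 0·41 + (1)·(-45) + (0)·(-20) + 0·88 + 1·50 + (0)·(-18) = 5
  c_2 = (0)·(-12) + 0·60 + 0·41 + (0)·(-45) + (0)·(-20) + 0·88 + 0·50 + (-1)·(-18) = 18
  c_3 = (0)·(-12) + 0·60 + 0·41 + (0)·(-45) + (2)·(-20) + 1·88 + 0·50 + (0)·(-18) = 48
  c_4 = (0)·(-12) + 0·60 + 0·41 + (0)·(-45) + (-1)·(-20) + 0·88 + 0·50 + (0)·(-18) = 20
  c_5 = (-1)·(-12) + (-1)·(60) + 0·41 + (2)·(-45) + (0)·(-20) + 0·88 + 3·50 + (0)·(-18) = 12
  c_6 = (0)·(-12) + 0·60 + 1·41 + (0)·(-45) + (0)·(-20) + 0·88 + 0·50 + (0)·(-18) = 41
  c_7 = (1)·(-12) + 1·60 + 0·41 + (0)·(-45) + (0)·(-20) + 0·88 + 0·50 + (0)·(-18) = 48
  c_8 = (0)·(-12) + 1·60 + 0·41 + (0)·(-45) + (0)·(-20) + 0·88 + 0·50 + (0)·(-18) = 60
Expand coordinatewise in base 13:
  c_1 = 5 = 5·13^0
  c_2 = 18 = 5·13^0 + 1·13^1
  c_3 = 48 = 9·13^0 + 3·13^1
  c_4 = 20 = 7·13^0 + 1·13^1
  c_5 = 12 = 12·13^0
  c_6 = 41 = 2·13^0 + 3·13^1
  c_7 = 48 = 9·13^0 + 3·13^1
  c_8 = 60 = 8·13^0 + 4·13^1
λ_0 = (5, 5, 9, 7, 12, 2, 9, 8)
λ_1 = (0, 1, 3, 1, 0, 3, 3, 4)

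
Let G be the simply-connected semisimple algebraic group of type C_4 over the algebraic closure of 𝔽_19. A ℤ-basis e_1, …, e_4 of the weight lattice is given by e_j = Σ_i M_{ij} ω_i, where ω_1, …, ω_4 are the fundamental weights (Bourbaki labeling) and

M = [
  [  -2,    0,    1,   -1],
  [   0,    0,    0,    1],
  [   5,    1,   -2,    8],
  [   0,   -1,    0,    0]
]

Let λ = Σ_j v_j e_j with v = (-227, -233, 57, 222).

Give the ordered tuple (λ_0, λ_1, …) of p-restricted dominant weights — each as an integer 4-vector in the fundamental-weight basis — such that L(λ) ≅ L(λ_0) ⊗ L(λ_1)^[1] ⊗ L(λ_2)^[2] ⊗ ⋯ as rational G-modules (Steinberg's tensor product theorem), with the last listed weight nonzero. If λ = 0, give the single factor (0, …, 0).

((4, 13, 9, 5), (15, 11, 15, 12))

Change of basis e → ω: c = M·v where v = (-227, -233, 57, 222):
  c_1 = -2*-227 + 0*-233 + 1*57 + -1*222 = 289
  c_2 = 0*-227 + 0*-233 + 0*57 + 1*222 = 222
  c_3 = 5*-227 + 1*-233 + -2*57 + 8*222 = 294
  c_4 = 0*-227 + -1*-233 + 0*57 + 0*222 = 233
Expand coordinatewise in base 19:
  c_1 = 289 = 4·19^0 + 15·19^1
  c_2 = 222 = 13·19^0 + 11·19^1
  c_3 = 294 = 9·19^0 + 15·19^1
  c_4 = 233 = 5·19^0 + 12·19^1
Factor λ_0 = (4, 13, 9, 5)
Factor λ_1 = (15, 11, 15, 12)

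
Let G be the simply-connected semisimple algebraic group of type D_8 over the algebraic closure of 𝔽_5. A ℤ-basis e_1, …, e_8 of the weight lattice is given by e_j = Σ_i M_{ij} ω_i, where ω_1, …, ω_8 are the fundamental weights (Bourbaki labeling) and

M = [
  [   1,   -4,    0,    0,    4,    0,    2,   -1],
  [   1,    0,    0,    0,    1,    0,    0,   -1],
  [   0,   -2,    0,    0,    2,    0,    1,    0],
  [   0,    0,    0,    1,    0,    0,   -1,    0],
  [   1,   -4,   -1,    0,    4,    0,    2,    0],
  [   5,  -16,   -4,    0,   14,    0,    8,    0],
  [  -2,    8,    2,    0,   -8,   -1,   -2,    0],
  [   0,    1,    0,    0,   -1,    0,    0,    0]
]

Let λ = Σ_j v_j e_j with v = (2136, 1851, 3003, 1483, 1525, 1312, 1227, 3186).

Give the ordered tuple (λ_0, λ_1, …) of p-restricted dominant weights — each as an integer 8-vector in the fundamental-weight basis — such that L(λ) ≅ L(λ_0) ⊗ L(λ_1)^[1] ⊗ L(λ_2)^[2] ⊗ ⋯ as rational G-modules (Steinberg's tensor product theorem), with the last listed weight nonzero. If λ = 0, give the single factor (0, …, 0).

((0, 0, 0, 1, 3, 3, 1, 1), (0, 0, 0, 1, 1, 3, 0, 0), (4, 4, 3, 0, 1, 3, 3, 3), (0, 3, 4, 2, 2, 1, 4, 2))

Converting to the ω-basis (c_i = row i of M dotted with v = (2136, 1851, 3003, 1483, 1525, 1312, 1227, 3186)):
  c_1 = (1)·(2136) + (-4)·(1851) + (0)·(3003) + (0)·(1483) + (4)·(1525) + (0)·(1312) + (2)·(1227) + (-1)·(3186) = 100
  c_2 = (1)·(2136) + (0)·(1851) + (0)·(3003) + (0)·(1483) + (1)·(1525) + (0)·(1312) + (0)·(1227) + (-1)·(3186) = 475
  c_3 = (0)·(2136) + (-2)·(1851) + (0)·(3003) + (0)·(1483) + (2)·(1525) + (0)·(1312) + (1)·(1227) + (0)·(3186) = 575
  c_4 = (0)·(2136) + (0)·(1851) + (0)·(3003) + (1)·(1483) + (0)·(1525) + (0)·(1312) + (-1)·(1227) + (0)·(3186) = 256
  c_5 = (1)·(2136) + (-4)·(1851) + (-1)·(3003) + (0)·(1483) + (4)·(1525) + (0)·(1312) + (2)·(1227) + (0)·(3186) = 283
  c_6 = (5)·(2136) + (-16)·(1851) + (-4)·(3003) + (0)·(1483) + (14)·(1525) + (0)·(1312) + (8)·(1227) + (0)·(3186) = 218
  c_7 = (-2)·(2136) + (8)·(1851) + (2)·(3003) + (0)·(1483) + (-8)·(1525) + (-1)·(1312) + (-2)·(1227) + (0)·(3186) = 576
  c_8 = (0)·(2136) + (1)·(1851) + (0)·(3003) + (0)·(1483) + (-1)·(1525) + (0)·(1312) + (0)·(1227) + (0)·(3186) = 326
p = 5; digits c_i = Σ_j d_{ij}·5^j, 0 ≤ d_{ij} < 5:
  c_1 = 100 = 0·5^0 + 0·5^1 + 4·5^2
  c_2 = 475 = 0·5^0 + 0·5^1 + 4·5^2 + 3·5^3
  c_3 = 575 = 0·5^0 + 0·5^1 + 3·5^2 + 4·5^3
  c_4 = 256 = 1·5^0 + 1·5^1 + 0·5^2 + 2·5^3
  c_5 = 283 = 3·5^0 + 1·5^1 + 1·5^2 + 2·5^3
  c_6 = 218 = 3·5^0 + 3·5^1 + 3·5^2 + 1·5^3
  c_7 = 576 = 1·5^0 + 0·5^1 + 3·5^2 + 4·5^3
  c_8 = 326 = 1·5^0 + 0·5^1 + 3·5^2 + 2·5^3
p-restricted factor λ_0 = (0, 0, 0, 1, 3, 3, 1, 1)
p-restricted factor λ_1 = (0, 0, 0, 1, 1, 3, 0, 0)
p-restricted factor λ_2 = (4, 4, 3, 0, 1, 3, 3, 3)
p-restricted factor λ_3 = (0, 3, 4, 2, 2, 1, 4, 2)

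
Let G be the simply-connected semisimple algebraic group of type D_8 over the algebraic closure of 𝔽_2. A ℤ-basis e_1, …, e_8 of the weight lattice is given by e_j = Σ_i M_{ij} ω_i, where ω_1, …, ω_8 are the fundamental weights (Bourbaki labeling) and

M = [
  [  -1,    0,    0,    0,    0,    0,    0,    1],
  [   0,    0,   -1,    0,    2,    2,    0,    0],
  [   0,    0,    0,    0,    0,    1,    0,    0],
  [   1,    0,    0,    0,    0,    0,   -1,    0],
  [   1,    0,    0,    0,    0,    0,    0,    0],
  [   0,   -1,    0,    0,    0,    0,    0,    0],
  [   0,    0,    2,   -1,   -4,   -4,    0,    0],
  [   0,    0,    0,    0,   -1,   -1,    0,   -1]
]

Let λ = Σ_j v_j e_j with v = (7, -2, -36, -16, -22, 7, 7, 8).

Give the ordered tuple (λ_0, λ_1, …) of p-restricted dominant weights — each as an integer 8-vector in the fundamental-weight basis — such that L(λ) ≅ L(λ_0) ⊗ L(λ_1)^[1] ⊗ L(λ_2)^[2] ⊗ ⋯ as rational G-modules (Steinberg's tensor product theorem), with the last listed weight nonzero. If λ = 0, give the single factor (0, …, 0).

Converting to the ω-basis (c_i = row i of M dotted with v = (7, -2, -36, -16, -22, 7, 7, 8)):
  c_1 = (-1)·(7) + (0)·(-2) + (0)·(-36) + (0)·(-16) + (0)·(-22) + 0·7 + 0·7 + 1·8 = 1
  c_2 = 0·7 + (0)·(-2) + (-1)·(-36) + (0)·(-16) + (2)·(-22) + 2·7 + 0·7 + 0·8 = 6
  c_3 = 0·7 + (0)·(-2) + (0)·(-36) + (0)·(-16) + (0)·(-22) + 1·7 + 0·7 + 0·8 = 7
  c_4 = 1·7 + (0)·(-2) + (0)·(-36) + (0)·(-16) + (0)·(-22) + 0·7 + (-1)·(7) + 0·8 = 0
  c_5 = 1·7 + (0)·(-2) + (0)·(-36) + (0)·(-16) + (0)·(-22) + 0·7 + 0·7 + 0·8 = 7
  c_6 = 0·7 + (-1)·(-2) + (0)·(-36) + (0)·(-16) + (0)·(-22) + 0·7 + 0·7 + 0·8 = 2
  c_7 = 0·7 + (0)·(-2) + (2)·(-36) + (-1)·(-16) + (-4)·(-22) + (-4)·(7) + 0·7 + 0·8 = 4
  c_8 = 0·7 + (0)·(-2) + (0)·(-36) + (0)·(-16) + (-1)·(-22) + (-1)·(7) + 0·7 + (-1)·(8) = 7
Expand coordinatewise in base 2:
  c_1 = 1 = 1·2^0
  c_2 = 6 = 0·2^0 + 1·2^1 + 1·2^2
  c_3 = 7 = 1·2^0 + 1·2^1 + 1·2^2
  c_4 = 0
  c_5 = 7 = 1·2^0 + 1·2^1 + 1·2^2
  c_6 = 2 = 0·2^0 + 1·2^1
  c_7 = 4 = 0·2^0 + 0·2^1 + 1·2^2
  c_8 = 7 = 1·2^0 + 1·2^1 + 1·2^2
λ_0 = (1, 0, 1, 0, 1, 0, 0, 1)
λ_1 = (0, 1, 1, 0, 1, 1, 0, 1)
λ_2 = (0, 1, 1, 0, 1, 0, 1, 1)

((1, 0, 1, 0, 1, 0, 0, 1), (0, 1, 1, 0, 1, 1, 0, 1), (0, 1, 1, 0, 1, 0, 1, 1))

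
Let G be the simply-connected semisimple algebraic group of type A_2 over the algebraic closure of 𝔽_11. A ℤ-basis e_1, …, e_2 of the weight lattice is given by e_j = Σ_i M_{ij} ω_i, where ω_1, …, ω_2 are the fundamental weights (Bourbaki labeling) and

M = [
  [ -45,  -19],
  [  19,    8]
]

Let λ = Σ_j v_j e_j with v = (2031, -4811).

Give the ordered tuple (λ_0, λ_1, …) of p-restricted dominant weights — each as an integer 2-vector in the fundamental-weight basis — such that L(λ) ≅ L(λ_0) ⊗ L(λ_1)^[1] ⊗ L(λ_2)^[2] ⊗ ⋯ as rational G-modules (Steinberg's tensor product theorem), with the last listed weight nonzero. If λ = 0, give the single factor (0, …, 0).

((3, 2), (1, 9))

ω-coordinates c = M·v, v = (2031, -4811):
  c_1 = -45*2031 + -19*-4811 = 14
  c_2 = 19*2031 + 8*-4811 = 101
Expand coordinatewise in base 11:
  c_1 = 14 = 3·11^0 + 1·11^1
  c_2 = 101 = 2·11^0 + 9·11^1
Factor λ_0 = (3, 2)
Factor λ_1 = (1, 9)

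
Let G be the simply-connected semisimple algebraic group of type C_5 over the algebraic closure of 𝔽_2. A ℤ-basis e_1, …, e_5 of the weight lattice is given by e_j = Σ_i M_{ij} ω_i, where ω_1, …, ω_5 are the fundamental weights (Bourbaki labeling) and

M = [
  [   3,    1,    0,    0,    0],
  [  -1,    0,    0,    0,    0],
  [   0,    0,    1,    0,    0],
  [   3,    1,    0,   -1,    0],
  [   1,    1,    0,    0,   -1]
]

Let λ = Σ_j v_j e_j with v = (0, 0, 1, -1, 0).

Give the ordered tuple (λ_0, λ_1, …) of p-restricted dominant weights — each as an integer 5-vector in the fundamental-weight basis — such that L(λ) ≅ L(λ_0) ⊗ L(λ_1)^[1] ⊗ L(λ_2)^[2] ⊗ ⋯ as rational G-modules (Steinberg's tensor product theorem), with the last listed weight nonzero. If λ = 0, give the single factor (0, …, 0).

ω-coordinates c = M·v, v = (0, 0, 1, -1, 0):
  c_1 = 3*0 + 1*0 + 0*1 + 0*-1 + 0*0 = 0
  c_2 = -1*0 + 0*0 + 0*1 + 0*-1 + 0*0 = 0
  c_3 = 0*0 + 0*0 + 1*1 + 0*-1 + 0*0 = 1
  c_4 = 3*0 + 1*0 + 0*1 + -1*-1 + 0*0 = 1
  c_5 = 1*0 + 1*0 + 0*1 + 0*-1 + -1*0 = 0
Writing each c_i in base p = 2:
  c_1 = 0
  c_2 = 0
  c_3 = 1 = 1·2^0
  c_4 = 1 = 1·2^0
  c_5 = 0
p-restricted factor λ_0 = (0, 0, 1, 1, 0)

((0, 0, 1, 1, 0),)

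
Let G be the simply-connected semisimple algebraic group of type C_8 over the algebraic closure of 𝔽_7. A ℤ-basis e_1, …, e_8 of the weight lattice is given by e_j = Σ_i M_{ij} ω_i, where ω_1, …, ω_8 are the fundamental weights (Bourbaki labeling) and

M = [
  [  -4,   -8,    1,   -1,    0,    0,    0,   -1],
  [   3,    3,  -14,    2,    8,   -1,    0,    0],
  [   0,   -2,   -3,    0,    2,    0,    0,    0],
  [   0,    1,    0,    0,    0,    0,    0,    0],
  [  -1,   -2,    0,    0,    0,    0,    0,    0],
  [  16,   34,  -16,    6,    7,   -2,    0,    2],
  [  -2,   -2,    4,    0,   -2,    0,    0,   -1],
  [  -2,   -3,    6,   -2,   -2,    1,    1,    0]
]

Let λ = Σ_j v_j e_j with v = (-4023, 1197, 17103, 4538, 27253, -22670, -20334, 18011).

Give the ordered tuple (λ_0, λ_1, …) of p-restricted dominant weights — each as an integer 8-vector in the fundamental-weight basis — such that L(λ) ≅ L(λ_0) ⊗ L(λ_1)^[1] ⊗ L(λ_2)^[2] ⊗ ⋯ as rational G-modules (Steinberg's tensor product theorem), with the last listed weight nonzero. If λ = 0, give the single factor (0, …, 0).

In the fundamental-weight basis, λ has coordinates c = M·v (v = (-4023, 1197, 17103, 4538, 27253, -22670, -20334, 18011)):
  c_1 = (-4)·(-4023) + (-8)·(1197) + 1·17103 + (-1)·(4538) + 0·27253 + (0)·(-22670) + (0)·(-20334) + (-1)·(18011) = 1070
  c_2 = (3)·(-4023) + 3·1197 + (-14)·(17103) + 2·4538 + 8·27253 + (-1)·(-22670) + (0)·(-20334) + 0·18011 = 1850
  c_3 = (0)·(-4023) + (-2)·(1197) + (-3)·(17103) + 0·4538 + 2·27253 + (0)·(-22670) + (0)·(-20334) + 0·18011 = 803
  c_4 = (0)·(-4023) + 1·1197 + 0·17103 + 0·4538 + 0·27253 + (0)·(-22670) + (0)·(-20334) + 0·18011 = 1197
  c_5 = (-1)·(-4023) + (-2)·(1197) + 0·17103 + 0·4538 + 0·27253 + (0)·(-22670) + (0)·(-20334) + 0·18011 = 1629
  c_6 = (16)·(-4023) + 34·1197 + (-16)·(17103) + 6·4538 + 7·27253 + (-2)·(-22670) + (0)·(-20334) + 2·18011 = 2043
  c_7 = (-2)·(-4023) + (-2)·(1197) + 4·17103 + 0·4538 + (-2)·(27253) + (0)·(-22670) + (0)·(-20334) + (-1)·(18011) = 1547
  c_8 = (-2)·(-4023) + (-3)·(1197) + 6·17103 + (-2)·(4538) + (-2)·(27253) + (1)·(-22670) + (1)·(-20334) + 0·18011 = 487
p = 7; digits c_i = Σ_j d_{ij}·7^j, 0 ≤ d_{ij} < 7:
  c_1 = 1070 = 6·7^0 + 5·7^1 + 0·7^2 + 3·7^3
  c_2 = 1850 = 2·7^0 + 5·7^1 + 2·7^2 + 5·7^3
  c_3 = 803 = 5·7^0 + 2·7^1 + 2·7^2 + 2·7^3
  c_4 = 1197 = 0·7^0 + 3·7^1 + 3·7^2 + 3·7^3
  c_5 = 1629 = 5·7^0 + 1·7^1 + 5·7^2 + 4·7^3
  c_6 = 2043 = 6·7^0 + 4·7^1 + 6·7^2 + 5·7^3
  c_7 = 1547 = 0·7^0 + 4·7^1 + 3·7^2 + 4·7^3
  c_8 = 487 = 4·7^0 + 6·7^1 + 2·7^2 + 1·7^3
p-restricted factor λ_0 = (6, 2, 5, 0, 5, 6, 0, 4)
p-restricted factor λ_1 = (5, 5, 2, 3, 1, 4, 4, 6)
p-restricted factor λ_2 = (0, 2, 2, 3, 5, 6, 3, 2)
p-restricted factor λ_3 = (3, 5, 2, 3, 4, 5, 4, 1)

((6, 2, 5, 0, 5, 6, 0, 4), (5, 5, 2, 3, 1, 4, 4, 6), (0, 2, 2, 3, 5, 6, 3, 2), (3, 5, 2, 3, 4, 5, 4, 1))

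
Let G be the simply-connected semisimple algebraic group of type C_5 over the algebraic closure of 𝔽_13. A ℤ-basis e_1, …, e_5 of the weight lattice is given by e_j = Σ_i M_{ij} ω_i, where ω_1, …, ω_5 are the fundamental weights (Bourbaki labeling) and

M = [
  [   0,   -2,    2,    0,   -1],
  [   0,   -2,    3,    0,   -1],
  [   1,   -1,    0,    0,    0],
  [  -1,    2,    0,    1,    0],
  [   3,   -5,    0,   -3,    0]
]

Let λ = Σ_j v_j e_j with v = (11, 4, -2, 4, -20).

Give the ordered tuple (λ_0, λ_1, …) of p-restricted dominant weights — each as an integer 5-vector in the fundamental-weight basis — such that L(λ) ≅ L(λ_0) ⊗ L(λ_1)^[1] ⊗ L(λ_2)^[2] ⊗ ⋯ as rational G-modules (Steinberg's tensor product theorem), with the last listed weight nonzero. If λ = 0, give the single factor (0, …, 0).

((8, 6, 7, 1, 1),)

Compute c_i = Σ_j M_{ij} v_j with v = (11, 4, -2, 4, -20):
  c_1 = 0*11 + -2*4 + 2*-2 + 0*4 + -1*-20 = 8
  c_2 = 0*11 + -2*4 + 3*-2 + 0*4 + -1*-20 = 6
  c_3 = 1*11 + -1*4 + 0*-2 + 0*4 + 0*-20 = 7
  c_4 = -1*11 + 2*4 + 0*-2 + 1*4 + 0*-20 = 1
  c_5 = 3*11 + -5*4 + 0*-2 + -3*4 + 0*-20 = 1
Expand coordinatewise in base 13:
  c_1 = 8 = 8·13^0
  c_2 = 6 = 6·13^0
  c_3 = 7 = 7·13^0
  c_4 = 1 = 1·13^0
  c_5 = 1 = 1·13^0
Factor λ_0 = (8, 6, 7, 1, 1)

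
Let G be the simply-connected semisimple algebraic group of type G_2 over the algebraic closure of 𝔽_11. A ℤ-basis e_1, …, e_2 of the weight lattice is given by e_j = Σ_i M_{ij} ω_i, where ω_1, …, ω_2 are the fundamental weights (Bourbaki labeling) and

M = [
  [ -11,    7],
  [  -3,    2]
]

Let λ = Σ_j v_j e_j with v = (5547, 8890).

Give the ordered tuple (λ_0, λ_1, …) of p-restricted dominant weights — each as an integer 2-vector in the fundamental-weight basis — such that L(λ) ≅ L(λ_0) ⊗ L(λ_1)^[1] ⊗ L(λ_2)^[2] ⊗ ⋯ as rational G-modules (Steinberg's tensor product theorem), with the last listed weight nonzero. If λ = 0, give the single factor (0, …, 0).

((3, 6), (0, 4), (10, 9))

Change of basis e → ω: c = M·v where v = (5547, 8890):
  c_1 = (-11)·(5547) + 7·8890 = 1213
  c_2 = (-3)·(5547) + 2·8890 = 1139
Base-11 expansion of each c_i:
  c_1 = 1213 = 3·11^0 + 0·11^1 + 10·11^2
  c_2 = 1139 = 6·11^0 + 4·11^1 + 9·11^2
Factor λ_0 = (3, 6)
Factor λ_1 = (0, 4)
Factor λ_2 = (10, 9)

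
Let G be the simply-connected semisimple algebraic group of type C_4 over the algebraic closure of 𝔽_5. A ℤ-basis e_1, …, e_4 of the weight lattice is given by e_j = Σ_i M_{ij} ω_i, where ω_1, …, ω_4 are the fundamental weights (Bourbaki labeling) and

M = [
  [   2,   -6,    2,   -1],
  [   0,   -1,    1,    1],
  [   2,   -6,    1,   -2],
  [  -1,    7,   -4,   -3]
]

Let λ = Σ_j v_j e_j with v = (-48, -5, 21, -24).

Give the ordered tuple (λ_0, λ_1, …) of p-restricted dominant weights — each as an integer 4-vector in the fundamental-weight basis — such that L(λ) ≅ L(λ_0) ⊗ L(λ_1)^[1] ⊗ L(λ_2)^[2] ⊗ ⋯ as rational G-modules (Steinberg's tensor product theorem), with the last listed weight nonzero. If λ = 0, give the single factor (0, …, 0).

Change of basis e → ω: c = M·v where v = (-48, -5, 21, -24):
  c_1 = (2)·(-48) + (-6)·(-5) + 2·21 + (-1)·(-24) = 0
  c_2 = (0)·(-48) + (-1)·(-5) + 1·21 + (1)·(-24) = 2
  c_3 = (2)·(-48) + (-6)·(-5) + 1·21 + (-2)·(-24) = 3
  c_4 = (-1)·(-48) + (7)·(-5) + (-4)·(21) + (-3)·(-24) = 1
Writing each c_i in base p = 5:
  c_1 = 0
  c_2 = 2 = 2·5^0
  c_3 = 3 = 3·5^0
  c_4 = 1 = 1·5^0
Factor λ_0 = (0, 2, 3, 1)

((0, 2, 3, 1),)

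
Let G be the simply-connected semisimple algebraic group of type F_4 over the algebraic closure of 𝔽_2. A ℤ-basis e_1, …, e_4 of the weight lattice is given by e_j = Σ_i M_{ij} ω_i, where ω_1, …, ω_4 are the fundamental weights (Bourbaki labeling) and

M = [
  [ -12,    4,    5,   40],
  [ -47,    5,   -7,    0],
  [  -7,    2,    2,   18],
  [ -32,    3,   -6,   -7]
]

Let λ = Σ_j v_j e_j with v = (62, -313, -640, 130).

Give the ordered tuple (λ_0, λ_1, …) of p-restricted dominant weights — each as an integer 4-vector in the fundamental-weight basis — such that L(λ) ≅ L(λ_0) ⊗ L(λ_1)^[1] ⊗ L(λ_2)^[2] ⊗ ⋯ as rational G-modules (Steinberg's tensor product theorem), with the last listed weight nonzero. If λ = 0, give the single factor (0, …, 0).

((0, 1, 0, 1), (0, 0, 0, 1), (1, 0, 0, 1))

Compute c_i = Σ_j M_{ij} v_j with v = (62, -313, -640, 130):
  c_1 = (-12)·(62) + (4)·(-313) + (5)·(-640) + (40)·(130) = 4
  c_2 = (-47)·(62) + (5)·(-313) + (-7)·(-640) + (0)·(130) = 1
  c_3 = (-7)·(62) + (2)·(-313) + (2)·(-640) + (18)·(130) = 0
  c_4 = (-32)·(62) + (3)·(-313) + (-6)·(-640) + (-7)·(130) = 7
p = 2; digits c_i = Σ_j d_{ij}·2^j, 0 ≤ d_{ij} < 2:
  c_1 = 4 = 0·2^0 + 0·2^1 + 1·2^2
  c_2 = 1 = 1·2^0
  c_3 = 0
  c_4 = 7 = 1·2^0 + 1·2^1 + 1·2^2
p-restricted factor λ_0 = (0, 1, 0, 1)
p-restricted factor λ_1 = (0, 0, 0, 1)
p-restricted factor λ_2 = (1, 0, 0, 1)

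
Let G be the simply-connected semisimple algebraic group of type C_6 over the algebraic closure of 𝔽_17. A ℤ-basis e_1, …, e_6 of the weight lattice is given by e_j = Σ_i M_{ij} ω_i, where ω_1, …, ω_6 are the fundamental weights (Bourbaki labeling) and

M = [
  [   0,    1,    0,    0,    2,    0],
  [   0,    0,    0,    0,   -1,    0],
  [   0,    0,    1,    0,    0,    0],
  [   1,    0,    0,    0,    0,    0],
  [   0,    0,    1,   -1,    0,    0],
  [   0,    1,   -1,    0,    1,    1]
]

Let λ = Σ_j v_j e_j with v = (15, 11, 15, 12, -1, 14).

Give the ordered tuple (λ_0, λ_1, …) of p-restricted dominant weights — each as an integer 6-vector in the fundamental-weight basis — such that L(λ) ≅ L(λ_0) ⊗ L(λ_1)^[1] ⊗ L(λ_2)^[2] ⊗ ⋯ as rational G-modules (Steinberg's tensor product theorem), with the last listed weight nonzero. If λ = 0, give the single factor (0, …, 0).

((9, 1, 15, 15, 3, 9),)

In the fundamental-weight basis, λ has coordinates c = M·v (v = (15, 11, 15, 12, -1, 14)):
  c_1 = 0·15 + 1·11 + 0·15 + 0·12 + (2)·(-1) + 0·14 = 9
  c_2 = 0·15 + 0·11 + 0·15 + 0·12 + (-1)·(-1) + 0·14 = 1
  c_3 = 0·15 + 0·11 + 1·15 + 0·12 + (0)·(-1) + 0·14 = 15
  c_4 = 1·15 + 0·11 + 0·15 + 0·12 + (0)·(-1) + 0·14 = 15
  c_5 = 0·15 + 0·11 + 1·15 + (-1)·(12) + (0)·(-1) + 0·14 = 3
  c_6 = 0·15 + 1·11 + (-1)·(15) + 0·12 + (1)·(-1) + 1·14 = 9
Expand coordinatewise in base 17:
  c_1 = 9 = 9·17^0
  c_2 = 1 = 1·17^0
  c_3 = 15 = 15·17^0
  c_4 = 15 = 15·17^0
  c_5 = 3 = 3·17^0
  c_6 = 9 = 9·17^0
p-restricted factor λ_0 = (9, 1, 15, 15, 3, 9)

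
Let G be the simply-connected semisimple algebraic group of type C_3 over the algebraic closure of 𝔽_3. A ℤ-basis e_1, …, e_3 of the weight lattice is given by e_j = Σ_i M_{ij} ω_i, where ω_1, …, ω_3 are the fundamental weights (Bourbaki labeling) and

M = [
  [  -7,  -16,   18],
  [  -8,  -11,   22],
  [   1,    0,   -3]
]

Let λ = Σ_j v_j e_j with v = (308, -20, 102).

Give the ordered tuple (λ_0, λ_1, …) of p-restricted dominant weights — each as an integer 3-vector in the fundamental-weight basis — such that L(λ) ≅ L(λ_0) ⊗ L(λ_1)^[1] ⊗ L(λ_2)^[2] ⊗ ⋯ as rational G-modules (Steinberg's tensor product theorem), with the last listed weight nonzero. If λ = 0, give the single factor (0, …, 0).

((0, 0, 2),)

Change of basis e → ω: c = M·v where v = (308, -20, 102):
  c_1 = (-7)·(308) + (-16)·(-20) + 18·102 = 0
  c_2 = (-8)·(308) + (-11)·(-20) + 22·102 = 0
  c_3 = 1·308 + (0)·(-20) + (-3)·(102) = 2
p = 3; digits c_i = Σ_j d_{ij}·3^j, 0 ≤ d_{ij} < 3:
  c_1 = 0
  c_2 = 0
  c_3 = 2 = 2·3^0
λ_0 = (0, 0, 2)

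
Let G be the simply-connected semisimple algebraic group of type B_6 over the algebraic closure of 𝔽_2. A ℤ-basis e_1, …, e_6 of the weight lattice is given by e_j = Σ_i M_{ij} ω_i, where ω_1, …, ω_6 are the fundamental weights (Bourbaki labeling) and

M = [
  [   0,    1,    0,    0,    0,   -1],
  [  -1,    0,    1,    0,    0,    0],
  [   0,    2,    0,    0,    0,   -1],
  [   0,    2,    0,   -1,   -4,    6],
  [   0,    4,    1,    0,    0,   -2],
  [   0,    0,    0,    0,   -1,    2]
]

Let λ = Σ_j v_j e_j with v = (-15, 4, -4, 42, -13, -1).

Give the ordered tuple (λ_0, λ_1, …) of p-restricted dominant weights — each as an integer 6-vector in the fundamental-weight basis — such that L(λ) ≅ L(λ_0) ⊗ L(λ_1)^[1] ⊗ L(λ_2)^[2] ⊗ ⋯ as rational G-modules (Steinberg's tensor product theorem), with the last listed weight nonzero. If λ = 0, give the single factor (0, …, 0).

Change of basis e → ω: c = M·v where v = (-15, 4, -4, 42, -13, -1):
  c_1 = (0)·(-15) + 1·4 + (0)·(-4) + 0·42 + (0)·(-13) + (-1)·(-1) = 5
  c_2 = (-1)·(-15) + 0·4 + (1)·(-4) + 0·42 + (0)·(-13) + (0)·(-1) = 11
  c_3 = (0)·(-15) + 2·4 + (0)·(-4) + 0·42 + (0)·(-13) + (-1)·(-1) = 9
  c_4 = (0)·(-15) + 2·4 + (0)·(-4) + (-1)·(42) + (-4)·(-13) + (6)·(-1) = 12
  c_5 = (0)·(-15) + 4·4 + (1)·(-4) + 0·42 + (0)·(-13) + (-2)·(-1) = 14
  c_6 = (0)·(-15) + 0·4 + (0)·(-4) + 0·42 + (-1)·(-13) + (2)·(-1) = 11
Base-2 expansion of each c_i:
  c_1 = 5 = 1·2^0 + 0·2^1 + 1·2^2
  c_2 = 11 = 1·2^0 + 1·2^1 + 0·2^2 + 1·2^3
  c_3 = 9 = 1·2^0 + 0·2^1 + 0·2^2 + 1·2^3
  c_4 = 12 = 0·2^0 + 0·2^1 + 1·2^2 + 1·2^3
  c_5 = 14 = 0·2^0 + 1·2^1 + 1·2^2 + 1·2^3
  c_6 = 11 = 1·2^0 + 1·2^1 + 0·2^2 + 1·2^3
λ_0 = (1, 1, 1, 0, 0, 1)
λ_1 = (0, 1, 0, 0, 1, 1)
λ_2 = (1, 0, 0, 1, 1, 0)
λ_3 = (0, 1, 1, 1, 1, 1)

((1, 1, 1, 0, 0, 1), (0, 1, 0, 0, 1, 1), (1, 0, 0, 1, 1, 0), (0, 1, 1, 1, 1, 1))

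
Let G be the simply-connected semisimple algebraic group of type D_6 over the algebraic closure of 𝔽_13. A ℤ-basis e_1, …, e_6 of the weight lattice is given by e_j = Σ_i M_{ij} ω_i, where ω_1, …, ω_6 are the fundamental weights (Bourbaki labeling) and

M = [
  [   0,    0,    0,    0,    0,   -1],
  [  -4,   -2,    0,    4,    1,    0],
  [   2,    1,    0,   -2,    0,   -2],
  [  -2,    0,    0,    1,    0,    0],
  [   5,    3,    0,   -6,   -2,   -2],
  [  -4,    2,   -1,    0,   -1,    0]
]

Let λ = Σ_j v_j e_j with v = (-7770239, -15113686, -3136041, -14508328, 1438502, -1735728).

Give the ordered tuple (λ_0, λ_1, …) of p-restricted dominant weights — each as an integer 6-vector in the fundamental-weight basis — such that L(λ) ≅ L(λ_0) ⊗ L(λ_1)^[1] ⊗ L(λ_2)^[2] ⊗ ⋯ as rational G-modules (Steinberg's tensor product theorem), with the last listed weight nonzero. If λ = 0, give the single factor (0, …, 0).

((7, 4, 12, 2, 4, 3), (7, 8, 9, 5, 0, 5), (0, 5, 9, 10, 4, 2), (10, 0, 2, 1, 11, 4), (8, 9, 12, 10, 3, 11), (4, 12, 4, 2, 9, 6))

Compute c_i = Σ_j M_{ij} v_j with v = (-7770239, -15113686, -3136041, -14508328, 1438502, -1735728):
  c_1 = 0*-7770239 + 0*-15113686 + 0*-3136041 + 0*-14508328 + 0*1438502 + -1*-1735728 = 1735728
  c_2 = -4*-7770239 + -2*-15113686 + 0*-3136041 + 4*-14508328 + 1*1438502 + 0*-1735728 = 4713518
  c_3 = 2*-7770239 + 1*-15113686 + 0*-3136041 + -2*-14508328 + 0*1438502 + -2*-1735728 = 1833948
  c_4 = -2*-7770239 + 0*-15113686 + 0*-3136041 + 1*-14508328 + 0*1438502 + 0*-1735728 = 1032150
  c_5 = 5*-7770239 + 3*-15113686 + 0*-3136041 + -6*-14508328 + -2*1438502 + -2*-1735728 = 3452167
  c_6 = -4*-7770239 + 2*-15113686 + -1*-3136041 + 0*-14508328 + -1*1438502 + 0*-1735728 = 2551123
p = 13; digits c_i = Σ_j d_{ij}·13^j, 0 ≤ d_{ij} < 13:
  c_1 = 1735728 = 7·13^0 + 7·13^1 + 0·13^2 + 10·13^3 + 8·13^4 + 4·13^5
  c_2 = 4713518 = 4·13^0 + 8·13^1 + 5·13^2 + 0·13^3 + 9·13^4 + 12·13^5
  c_3 = 1833948 = 12·13^0 + 9·13^1 + 9·13^2 + 2·13^3 + 12·13^4 + 4·13^5
  c_4 = 1032150 = 2·13^0 + 5·13^1 + 10·13^2 + 1·13^3 + 10·13^4 + 2·13^5
  c_5 = 3452167 = 4·13^0 + 0·13^1 + 4·13^2 + 11·13^3 + 3·13^4 + 9·13^5
  c_6 = 2551123 = 3·13^0 + 5·13^1 + 2·13^2 + 4·13^3 + 11·13^4 + 6·13^5
Factor λ_0 = (7, 4, 12, 2, 4, 3)
Factor λ_1 = (7, 8, 9, 5, 0, 5)
Factor λ_2 = (0, 5, 9, 10, 4, 2)
Factor λ_3 = (10, 0, 2, 1, 11, 4)
Factor λ_4 = (8, 9, 12, 10, 3, 11)
Factor λ_5 = (4, 12, 4, 2, 9, 6)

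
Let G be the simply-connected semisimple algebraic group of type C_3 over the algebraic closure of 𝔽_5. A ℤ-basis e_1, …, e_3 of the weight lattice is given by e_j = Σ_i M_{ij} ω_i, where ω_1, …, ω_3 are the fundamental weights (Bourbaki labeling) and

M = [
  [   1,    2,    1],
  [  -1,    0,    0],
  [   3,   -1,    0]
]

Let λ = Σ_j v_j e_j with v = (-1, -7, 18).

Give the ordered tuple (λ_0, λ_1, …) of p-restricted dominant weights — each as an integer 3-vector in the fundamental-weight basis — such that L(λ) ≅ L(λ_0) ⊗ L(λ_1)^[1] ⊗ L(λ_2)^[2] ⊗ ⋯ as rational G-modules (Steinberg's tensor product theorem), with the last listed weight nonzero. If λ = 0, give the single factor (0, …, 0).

((3, 1, 4),)

Converting to the ω-basis (c_i = row i of M dotted with v = (-1, -7, 18)):
  c_1 = (1)·(-1) + (2)·(-7) + 1·18 = 3
  c_2 = (-1)·(-1) + (0)·(-7) + 0·18 = 1
  c_3 = (3)·(-1) + (-1)·(-7) + 0·18 = 4
Expand coordinatewise in base 5:
  c_1 = 3 = 3·5^0
  c_2 = 1 = 1·5^0
  c_3 = 4 = 4·5^0
p-restricted factor λ_0 = (3, 1, 4)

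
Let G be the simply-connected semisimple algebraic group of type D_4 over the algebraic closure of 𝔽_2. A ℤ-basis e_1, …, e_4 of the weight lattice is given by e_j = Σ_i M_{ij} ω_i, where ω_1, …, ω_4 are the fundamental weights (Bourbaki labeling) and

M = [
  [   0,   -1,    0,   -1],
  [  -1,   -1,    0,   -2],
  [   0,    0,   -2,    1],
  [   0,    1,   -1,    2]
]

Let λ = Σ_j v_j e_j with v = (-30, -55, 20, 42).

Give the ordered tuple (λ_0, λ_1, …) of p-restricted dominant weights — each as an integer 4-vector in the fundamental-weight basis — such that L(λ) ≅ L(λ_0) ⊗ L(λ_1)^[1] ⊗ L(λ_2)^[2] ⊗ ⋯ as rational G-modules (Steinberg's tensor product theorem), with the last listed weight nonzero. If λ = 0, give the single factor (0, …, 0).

((1, 1, 0, 1), (0, 0, 1, 0), (1, 0, 0, 0), (1, 0, 0, 1))

Compute c_i = Σ_j M_{ij} v_j with v = (-30, -55, 20, 42):
  c_1 = (0)·(-30) + (-1)·(-55) + 0·20 + (-1)·(42) = 13
  c_2 = (-1)·(-30) + (-1)·(-55) + 0·20 + (-2)·(42) = 1
  c_3 = (0)·(-30) + (0)·(-55) + (-2)·(20) + 1·42 = 2
  c_4 = (0)·(-30) + (1)·(-55) + (-1)·(20) + 2·42 = 9
Base-2 expansion of each c_i:
  c_1 = 13 = 1·2^0 + 0·2^1 + 1·2^2 + 1·2^3
  c_2 = 1 = 1·2^0
  c_3 = 2 = 0·2^0 + 1·2^1
  c_4 = 9 = 1·2^0 + 0·2^1 + 0·2^2 + 1·2^3
Factor λ_0 = (1, 1, 0, 1)
Factor λ_1 = (0, 0, 1, 0)
Factor λ_2 = (1, 0, 0, 0)
Factor λ_3 = (1, 0, 0, 1)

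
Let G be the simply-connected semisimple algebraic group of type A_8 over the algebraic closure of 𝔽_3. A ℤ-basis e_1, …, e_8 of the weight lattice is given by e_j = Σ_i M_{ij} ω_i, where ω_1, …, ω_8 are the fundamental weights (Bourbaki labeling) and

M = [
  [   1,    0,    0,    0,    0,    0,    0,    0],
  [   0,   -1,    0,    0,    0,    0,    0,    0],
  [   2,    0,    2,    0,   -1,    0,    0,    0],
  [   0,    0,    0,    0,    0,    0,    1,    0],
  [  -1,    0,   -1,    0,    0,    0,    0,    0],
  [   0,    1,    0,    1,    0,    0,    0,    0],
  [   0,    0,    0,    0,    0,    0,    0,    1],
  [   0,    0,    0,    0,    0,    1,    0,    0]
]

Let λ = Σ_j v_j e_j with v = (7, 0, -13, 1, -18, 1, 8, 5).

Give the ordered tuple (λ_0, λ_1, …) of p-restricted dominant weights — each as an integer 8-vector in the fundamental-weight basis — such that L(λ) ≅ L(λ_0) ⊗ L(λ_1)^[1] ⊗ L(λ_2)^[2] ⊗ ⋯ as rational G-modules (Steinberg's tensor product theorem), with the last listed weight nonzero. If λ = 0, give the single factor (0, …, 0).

((1, 0, 0, 2, 0, 1, 2, 1), (2, 0, 2, 2, 2, 0, 1, 0))

ω-coordinates c = M·v, v = (7, 0, -13, 1, -18, 1, 8, 5):
  c_1 = 1*7 + 0*0 + 0*-13 + 0*1 + 0*-18 + 0*1 + 0*8 + 0*5 = 7
  c_2 = 0*7 + -1*0 + 0*-13 + 0*1 + 0*-18 + 0*1 + 0*8 + 0*5 = 0
  c_3 = 2*7 + 0*0 + 2*-13 + 0*1 + -1*-18 + 0*1 + 0*8 + 0*5 = 6
  c_4 = 0*7 + 0*0 + 0*-13 + 0*1 + 0*-18 + 0*1 + 1*8 + 0*5 = 8
  c_5 = -1*7 + 0*0 + -1*-13 + 0*1 + 0*-18 + 0*1 + 0*8 + 0*5 = 6
  c_6 = 0*7 + 1*0 + 0*-13 + 1*1 + 0*-18 + 0*1 + 0*8 + 0*5 = 1
  c_7 = 0*7 + 0*0 + 0*-13 + 0*1 + 0*-18 + 0*1 + 0*8 + 1*5 = 5
  c_8 = 0*7 + 0*0 + 0*-13 + 0*1 + 0*-18 + 1*1 + 0*8 + 0*5 = 1
p = 3; digits c_i = Σ_j d_{ij}·3^j, 0 ≤ d_{ij} < 3:
  c_1 = 7 = 1·3^0 + 2·3^1
  c_2 = 0
  c_3 = 6 = 0·3^0 + 2·3^1
  c_4 = 8 = 2·3^0 + 2·3^1
  c_5 = 6 = 0·3^0 + 2·3^1
  c_6 = 1 = 1·3^0
  c_7 = 5 = 2·3^0 + 1·3^1
  c_8 = 1 = 1·3^0
λ_0 = (1, 0, 0, 2, 0, 1, 2, 1)
λ_1 = (2, 0, 2, 2, 2, 0, 1, 0)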